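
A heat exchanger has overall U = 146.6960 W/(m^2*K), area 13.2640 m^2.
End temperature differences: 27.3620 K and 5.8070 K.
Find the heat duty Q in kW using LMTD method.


LMTD = 13.9056 K
Q = 146.6960 * 13.2640 * 13.9056 = 27057.2459 W = 27.0572 kW

27.0572 kW


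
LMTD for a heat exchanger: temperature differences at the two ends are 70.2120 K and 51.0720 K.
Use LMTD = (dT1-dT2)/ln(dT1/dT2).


dT1/dT2 = 1.3748
ln(dT1/dT2) = 0.3183
LMTD = 19.1400 / 0.3183 = 60.1352 K

60.1352 K


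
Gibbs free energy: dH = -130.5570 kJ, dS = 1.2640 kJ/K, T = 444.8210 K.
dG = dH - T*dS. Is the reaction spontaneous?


T*dS = 444.8210 * 1.2640 = 562.2537 kJ
dG = -130.5570 - 562.2537 = -692.8107 kJ (spontaneous)

dG = -692.8107 kJ, spontaneous


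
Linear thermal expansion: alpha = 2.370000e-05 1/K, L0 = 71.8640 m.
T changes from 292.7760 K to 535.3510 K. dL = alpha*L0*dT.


dT = 242.5750 K
dL = 2.370000e-05 * 71.8640 * 242.5750 = 0.413148 m
L_final = 72.277148 m

dL = 0.413148 m


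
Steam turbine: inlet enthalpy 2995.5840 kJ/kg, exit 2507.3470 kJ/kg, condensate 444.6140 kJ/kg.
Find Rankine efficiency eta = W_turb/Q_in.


W = 488.2370 kJ/kg
Q_in = 2550.9700 kJ/kg
eta = 0.1914 = 19.1393%

eta = 19.1393%


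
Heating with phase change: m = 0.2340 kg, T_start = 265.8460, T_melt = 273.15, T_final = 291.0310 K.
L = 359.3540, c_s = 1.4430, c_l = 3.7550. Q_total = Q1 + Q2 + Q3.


Q1 (sensible, solid) = 0.2340 * 1.4430 * 7.3040 = 2.4663 kJ
Q2 (latent) = 0.2340 * 359.3540 = 84.0888 kJ
Q3 (sensible, liquid) = 0.2340 * 3.7550 * 17.8810 = 15.7115 kJ
Q_total = 102.2666 kJ

102.2666 kJ


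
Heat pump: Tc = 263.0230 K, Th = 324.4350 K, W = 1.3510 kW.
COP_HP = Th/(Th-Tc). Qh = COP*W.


COP = 324.4350 / 61.4120 = 5.2829
Qh = 5.2829 * 1.3510 = 7.1372 kW

COP = 5.2829, Qh = 7.1372 kW


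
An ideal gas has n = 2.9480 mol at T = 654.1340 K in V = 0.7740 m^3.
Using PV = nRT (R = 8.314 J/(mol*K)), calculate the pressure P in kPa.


P = nRT/V = 2.9480 * 8.314 * 654.1340 / 0.7740
= 16032.6098 / 0.7740 = 20713.9661 Pa = 20.7140 kPa

20.7140 kPa


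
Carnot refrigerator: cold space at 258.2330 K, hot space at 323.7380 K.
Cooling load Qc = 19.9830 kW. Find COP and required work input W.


COP = 258.2330 / 65.5050 = 3.9422
W = 19.9830 / 3.9422 = 5.0690 kW

COP = 3.9422, W = 5.0690 kW


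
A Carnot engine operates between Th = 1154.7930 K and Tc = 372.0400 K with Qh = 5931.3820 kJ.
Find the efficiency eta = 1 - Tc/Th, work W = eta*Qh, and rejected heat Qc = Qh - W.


eta = 1 - 372.0400/1154.7930 = 0.6778
W = 0.6778 * 5931.3820 = 4020.4669 kJ
Qc = 5931.3820 - 4020.4669 = 1910.9151 kJ

eta = 67.7830%, W = 4020.4669 kJ, Qc = 1910.9151 kJ


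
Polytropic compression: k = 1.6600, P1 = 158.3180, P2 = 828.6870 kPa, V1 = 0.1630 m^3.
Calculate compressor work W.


(k-1)/k = 0.3976
(P2/P1)^exp = 1.9311
W = 2.5152 * 158.3180 * 0.1630 * (1.9311 - 1) = 60.4356 kJ

60.4356 kJ


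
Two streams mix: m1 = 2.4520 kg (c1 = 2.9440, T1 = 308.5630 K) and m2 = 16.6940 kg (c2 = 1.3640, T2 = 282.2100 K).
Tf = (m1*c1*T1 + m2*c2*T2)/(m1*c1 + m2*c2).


num = 8653.5156
den = 29.9893
Tf = 288.5534 K

288.5534 K


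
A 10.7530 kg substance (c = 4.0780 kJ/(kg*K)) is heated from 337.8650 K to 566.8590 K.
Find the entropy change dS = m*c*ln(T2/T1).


T2/T1 = 1.6778
ln(T2/T1) = 0.5175
dS = 10.7530 * 4.0780 * 0.5175 = 22.6912 kJ/K

22.6912 kJ/K


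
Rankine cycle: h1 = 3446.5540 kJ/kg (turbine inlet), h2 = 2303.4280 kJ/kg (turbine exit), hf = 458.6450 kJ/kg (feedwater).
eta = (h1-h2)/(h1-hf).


W = 1143.1260 kJ/kg
Q_in = 2987.9090 kJ/kg
eta = 0.3826 = 38.2584%

eta = 38.2584%


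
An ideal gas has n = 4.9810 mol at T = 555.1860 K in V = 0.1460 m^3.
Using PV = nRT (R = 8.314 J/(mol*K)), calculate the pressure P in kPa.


P = nRT/V = 4.9810 * 8.314 * 555.1860 / 0.1460
= 22991.3815 / 0.1460 = 157475.2158 Pa = 157.4752 kPa

157.4752 kPa


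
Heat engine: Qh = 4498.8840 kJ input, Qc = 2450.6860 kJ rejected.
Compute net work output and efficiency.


W = 4498.8840 - 2450.6860 = 2048.1980 kJ
eta = 2048.1980 / 4498.8840 = 0.4553 = 45.5268%

W = 2048.1980 kJ, eta = 45.5268%


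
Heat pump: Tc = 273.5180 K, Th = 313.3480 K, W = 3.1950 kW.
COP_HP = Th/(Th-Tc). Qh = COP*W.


COP = 313.3480 / 39.8300 = 7.8671
Qh = 7.8671 * 3.1950 = 25.1355 kW

COP = 7.8671, Qh = 25.1355 kW


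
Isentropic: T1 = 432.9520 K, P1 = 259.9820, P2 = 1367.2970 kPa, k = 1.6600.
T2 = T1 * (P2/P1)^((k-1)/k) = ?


(k-1)/k = 0.3976
(P2/P1)^exp = 1.9348
T2 = 432.9520 * 1.9348 = 837.6651 K

837.6651 K


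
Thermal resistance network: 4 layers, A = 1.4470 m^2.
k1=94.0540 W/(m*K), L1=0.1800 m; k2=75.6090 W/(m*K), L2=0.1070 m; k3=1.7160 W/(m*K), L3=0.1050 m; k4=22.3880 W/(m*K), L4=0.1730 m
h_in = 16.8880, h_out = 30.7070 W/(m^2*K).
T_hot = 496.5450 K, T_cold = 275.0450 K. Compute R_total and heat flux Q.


R_conv_in = 1/(16.8880*1.4470) = 0.0409
R_1 = 0.1800/(94.0540*1.4470) = 0.0013
R_2 = 0.1070/(75.6090*1.4470) = 0.0010
R_3 = 0.1050/(1.7160*1.4470) = 0.0423
R_4 = 0.1730/(22.3880*1.4470) = 0.0053
R_conv_out = 1/(30.7070*1.4470) = 0.0225
R_total = 0.1134 K/W
Q = 221.5000 / 0.1134 = 1954.0387 W

R_total = 0.1134 K/W, Q = 1954.0387 W


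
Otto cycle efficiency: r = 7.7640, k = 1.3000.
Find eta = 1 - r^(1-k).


r^(k-1) = 1.8494
eta = 1 - 1/1.8494 = 0.4593 = 45.9278%

45.9278%


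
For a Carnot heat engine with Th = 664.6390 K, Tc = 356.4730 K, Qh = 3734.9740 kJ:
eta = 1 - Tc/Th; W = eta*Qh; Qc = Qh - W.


eta = 1 - 356.4730/664.6390 = 0.4637
W = 0.4637 * 3734.9740 = 1731.7551 kJ
Qc = 3734.9740 - 1731.7551 = 2003.2189 kJ

eta = 46.3659%, W = 1731.7551 kJ, Qc = 2003.2189 kJ


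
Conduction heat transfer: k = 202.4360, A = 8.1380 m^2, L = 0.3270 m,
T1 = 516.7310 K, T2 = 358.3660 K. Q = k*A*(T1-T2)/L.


dT = 158.3650 K
Q = 202.4360 * 8.1380 * 158.3650 / 0.3270 = 797841.9828 W

797841.9828 W


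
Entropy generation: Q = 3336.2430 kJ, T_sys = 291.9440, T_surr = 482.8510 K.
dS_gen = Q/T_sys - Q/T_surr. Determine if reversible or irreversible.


dS_sys = 3336.2430/291.9440 = 11.4277 kJ/K
dS_surr = -3336.2430/482.8510 = -6.9095 kJ/K
dS_gen = 11.4277 - 6.9095 = 4.5182 kJ/K (irreversible)

dS_gen = 4.5182 kJ/K, irreversible


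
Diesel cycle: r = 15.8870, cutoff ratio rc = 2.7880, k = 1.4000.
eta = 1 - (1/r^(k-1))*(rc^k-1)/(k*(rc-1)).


r^(k-1) = 3.0229
rc^k = 4.2016
eta = 0.5769 = 57.6895%

57.6895%


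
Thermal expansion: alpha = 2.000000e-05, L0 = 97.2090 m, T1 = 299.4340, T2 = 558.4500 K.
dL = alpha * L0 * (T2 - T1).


dT = 259.0160 K
dL = 2.000000e-05 * 97.2090 * 259.0160 = 0.503574 m
L_final = 97.712574 m

dL = 0.503574 m


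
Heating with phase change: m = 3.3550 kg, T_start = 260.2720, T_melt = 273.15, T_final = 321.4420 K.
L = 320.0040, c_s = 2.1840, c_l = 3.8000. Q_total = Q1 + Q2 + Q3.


Q1 (sensible, solid) = 3.3550 * 2.1840 * 12.8780 = 94.3612 kJ
Q2 (latent) = 3.3550 * 320.0040 = 1073.6134 kJ
Q3 (sensible, liquid) = 3.3550 * 3.8000 * 48.2920 = 615.6747 kJ
Q_total = 1783.6494 kJ

1783.6494 kJ


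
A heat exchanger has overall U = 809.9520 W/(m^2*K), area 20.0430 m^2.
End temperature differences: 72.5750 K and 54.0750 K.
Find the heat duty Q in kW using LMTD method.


LMTD = 62.8720 K
Q = 809.9520 * 20.0430 * 62.8720 = 1020656.0712 W = 1020.6561 kW

1020.6561 kW


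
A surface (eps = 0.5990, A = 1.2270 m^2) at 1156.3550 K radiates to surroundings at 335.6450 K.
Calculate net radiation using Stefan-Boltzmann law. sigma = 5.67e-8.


T^4 = 1.7880e+12
Tsurr^4 = 1.2692e+10
Q = 0.5990 * 5.67e-8 * 1.2270 * 1.7753e+12 = 73981.8891 W

73981.8891 W


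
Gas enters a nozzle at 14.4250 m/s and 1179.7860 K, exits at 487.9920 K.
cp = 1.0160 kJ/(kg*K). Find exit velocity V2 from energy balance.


dT = 691.7940 K
2*cp*1000*dT = 1405725.4080
V1^2 = 208.0806
V2 = sqrt(1405933.4886) = 1185.7207 m/s

1185.7207 m/s


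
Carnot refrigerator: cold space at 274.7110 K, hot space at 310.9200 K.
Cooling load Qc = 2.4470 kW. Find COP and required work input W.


COP = 274.7110 / 36.2090 = 7.5868
W = 2.4470 / 7.5868 = 0.3225 kW

COP = 7.5868, W = 0.3225 kW


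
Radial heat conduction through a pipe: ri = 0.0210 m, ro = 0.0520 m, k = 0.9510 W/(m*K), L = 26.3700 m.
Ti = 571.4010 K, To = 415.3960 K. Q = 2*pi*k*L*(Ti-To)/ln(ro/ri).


dT = 156.0050 K
ln(ro/ri) = 0.9067
Q = 2*pi*0.9510*26.3700*156.0050 / 0.9067 = 27110.3562 W

27110.3562 W


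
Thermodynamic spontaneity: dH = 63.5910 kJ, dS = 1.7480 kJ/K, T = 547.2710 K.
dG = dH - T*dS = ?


T*dS = 547.2710 * 1.7480 = 956.6297 kJ
dG = 63.5910 - 956.6297 = -893.0387 kJ (spontaneous)

dG = -893.0387 kJ, spontaneous


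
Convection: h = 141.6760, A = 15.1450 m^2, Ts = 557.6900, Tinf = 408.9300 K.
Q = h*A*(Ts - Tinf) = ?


dT = 148.7600 K
Q = 141.6760 * 15.1450 * 148.7600 = 319191.8061 W

319191.8061 W


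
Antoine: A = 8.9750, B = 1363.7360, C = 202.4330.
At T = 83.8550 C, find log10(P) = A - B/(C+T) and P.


C+T = 286.2880
B/(C+T) = 4.7635
log10(P) = 8.9750 - 4.7635 = 4.2115
P = 10^4.2115 = 16273.8058 mmHg

16273.8058 mmHg


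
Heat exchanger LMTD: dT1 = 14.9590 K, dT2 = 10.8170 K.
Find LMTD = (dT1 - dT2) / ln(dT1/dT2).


dT1/dT2 = 1.3829
ln(dT1/dT2) = 0.3242
LMTD = 4.1420 / 0.3242 = 12.7763 K

12.7763 K


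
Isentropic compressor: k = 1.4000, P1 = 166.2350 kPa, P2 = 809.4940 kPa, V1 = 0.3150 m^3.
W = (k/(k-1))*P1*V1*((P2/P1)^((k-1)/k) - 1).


(k-1)/k = 0.2857
(P2/P1)^exp = 1.5719
W = 3.5000 * 166.2350 * 0.3150 * (1.5719 - 1) = 104.8152 kJ

104.8152 kJ


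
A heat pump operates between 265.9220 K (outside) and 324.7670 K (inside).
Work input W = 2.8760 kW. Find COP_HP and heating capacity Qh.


COP = 324.7670 / 58.8450 = 5.5190
Qh = 5.5190 * 2.8760 = 15.8727 kW

COP = 5.5190, Qh = 15.8727 kW


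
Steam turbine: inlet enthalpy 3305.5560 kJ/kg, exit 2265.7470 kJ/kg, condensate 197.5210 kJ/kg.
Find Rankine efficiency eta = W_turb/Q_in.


W = 1039.8090 kJ/kg
Q_in = 3108.0350 kJ/kg
eta = 0.3346 = 33.4555%

eta = 33.4555%


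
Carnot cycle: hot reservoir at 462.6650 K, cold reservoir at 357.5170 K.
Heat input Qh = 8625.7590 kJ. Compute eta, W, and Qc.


eta = 1 - 357.5170/462.6650 = 0.2273
W = 0.2273 * 8625.7590 = 1960.3413 kJ
Qc = 8625.7590 - 1960.3413 = 6665.4177 kJ

eta = 22.7266%, W = 1960.3413 kJ, Qc = 6665.4177 kJ


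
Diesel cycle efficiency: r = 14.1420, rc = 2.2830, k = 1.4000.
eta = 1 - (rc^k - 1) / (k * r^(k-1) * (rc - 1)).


r^(k-1) = 2.8854
rc^k = 3.1762
eta = 0.5801 = 58.0105%

58.0105%


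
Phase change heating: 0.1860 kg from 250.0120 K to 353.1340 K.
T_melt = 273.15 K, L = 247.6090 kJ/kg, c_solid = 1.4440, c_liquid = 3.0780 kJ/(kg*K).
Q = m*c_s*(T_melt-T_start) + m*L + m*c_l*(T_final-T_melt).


Q1 (sensible, solid) = 0.1860 * 1.4440 * 23.1380 = 6.2145 kJ
Q2 (latent) = 0.1860 * 247.6090 = 46.0553 kJ
Q3 (sensible, liquid) = 0.1860 * 3.0780 * 79.9840 = 45.7915 kJ
Q_total = 98.0613 kJ

98.0613 kJ


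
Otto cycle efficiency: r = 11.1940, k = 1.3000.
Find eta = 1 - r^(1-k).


r^(k-1) = 2.0639
eta = 1 - 1/2.0639 = 0.5155 = 51.5488%

51.5488%


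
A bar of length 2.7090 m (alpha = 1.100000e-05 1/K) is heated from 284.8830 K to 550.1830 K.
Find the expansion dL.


dT = 265.3000 K
dL = 1.100000e-05 * 2.7090 * 265.3000 = 0.007906 m
L_final = 2.716906 m

dL = 0.007906 m


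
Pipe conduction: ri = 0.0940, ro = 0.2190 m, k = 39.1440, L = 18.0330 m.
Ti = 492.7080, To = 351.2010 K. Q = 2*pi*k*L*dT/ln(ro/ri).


dT = 141.5070 K
ln(ro/ri) = 0.8458
Q = 2*pi*39.1440*18.0330*141.5070 / 0.8458 = 742053.3564 W

742053.3564 W


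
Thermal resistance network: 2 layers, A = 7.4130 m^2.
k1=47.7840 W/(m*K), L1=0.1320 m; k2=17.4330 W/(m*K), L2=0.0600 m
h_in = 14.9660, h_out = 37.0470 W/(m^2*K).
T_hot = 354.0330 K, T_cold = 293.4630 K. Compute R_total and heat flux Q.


R_conv_in = 1/(14.9660*7.4130) = 0.0090
R_1 = 0.1320/(47.7840*7.4130) = 0.0004
R_2 = 0.0600/(17.4330*7.4130) = 0.0005
R_conv_out = 1/(37.0470*7.4130) = 0.0036
R_total = 0.0135 K/W
Q = 60.5700 / 0.0135 = 4489.3789 W

R_total = 0.0135 K/W, Q = 4489.3789 W


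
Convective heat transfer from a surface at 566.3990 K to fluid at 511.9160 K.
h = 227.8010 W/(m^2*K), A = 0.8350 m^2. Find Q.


dT = 54.4830 K
Q = 227.8010 * 0.8350 * 54.4830 = 10363.4204 W

10363.4204 W


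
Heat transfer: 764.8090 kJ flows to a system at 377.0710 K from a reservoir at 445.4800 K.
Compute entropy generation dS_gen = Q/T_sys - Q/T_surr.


dS_sys = 764.8090/377.0710 = 2.0283 kJ/K
dS_surr = -764.8090/445.4800 = -1.7168 kJ/K
dS_gen = 2.0283 - 1.7168 = 0.3115 kJ/K (irreversible)

dS_gen = 0.3115 kJ/K, irreversible


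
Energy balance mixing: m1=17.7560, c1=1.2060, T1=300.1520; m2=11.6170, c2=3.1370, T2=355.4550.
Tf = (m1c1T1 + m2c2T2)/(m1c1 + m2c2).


num = 19381.0548
den = 57.8563
Tf = 334.9863 K

334.9863 K


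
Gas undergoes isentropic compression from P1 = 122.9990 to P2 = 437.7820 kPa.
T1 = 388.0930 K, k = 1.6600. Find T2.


(k-1)/k = 0.3976
(P2/P1)^exp = 1.6566
T2 = 388.0930 * 1.6566 = 642.9094 K

642.9094 K


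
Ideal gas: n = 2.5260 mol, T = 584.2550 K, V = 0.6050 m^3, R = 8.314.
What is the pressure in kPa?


P = nRT/V = 2.5260 * 8.314 * 584.2550 / 0.6050
= 12270.0351 / 0.6050 = 20281.0497 Pa = 20.2810 kPa

20.2810 kPa


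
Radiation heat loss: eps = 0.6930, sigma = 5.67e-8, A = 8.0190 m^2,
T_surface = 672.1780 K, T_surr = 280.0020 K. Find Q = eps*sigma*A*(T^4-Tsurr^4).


T^4 = 2.0414e+11
Tsurr^4 = 6.1467e+09
Q = 0.6930 * 5.67e-8 * 8.0190 * 1.9800e+11 = 62387.3115 W

62387.3115 W


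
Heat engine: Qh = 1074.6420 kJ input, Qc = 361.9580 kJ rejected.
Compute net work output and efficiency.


W = 1074.6420 - 361.9580 = 712.6840 kJ
eta = 712.6840 / 1074.6420 = 0.6632 = 66.3183%

W = 712.6840 kJ, eta = 66.3183%


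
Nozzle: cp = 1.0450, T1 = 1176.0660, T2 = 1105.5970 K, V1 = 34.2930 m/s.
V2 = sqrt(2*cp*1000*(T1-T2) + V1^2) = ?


dT = 70.4690 K
2*cp*1000*dT = 147280.2100
V1^2 = 1176.0098
V2 = sqrt(148456.2198) = 385.3002 m/s

385.3002 m/s


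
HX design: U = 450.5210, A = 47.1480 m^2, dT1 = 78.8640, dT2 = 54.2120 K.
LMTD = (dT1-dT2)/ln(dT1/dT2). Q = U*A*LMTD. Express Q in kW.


LMTD = 65.7698 K
Q = 450.5210 * 47.1480 * 65.7698 = 1397026.8286 W = 1397.0268 kW

1397.0268 kW


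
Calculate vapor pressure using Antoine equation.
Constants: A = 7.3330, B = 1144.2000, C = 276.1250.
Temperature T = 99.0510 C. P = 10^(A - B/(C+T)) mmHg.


C+T = 375.1760
B/(C+T) = 3.0498
log10(P) = 7.3330 - 3.0498 = 4.2832
P = 10^4.2832 = 19196.9113 mmHg

19196.9113 mmHg


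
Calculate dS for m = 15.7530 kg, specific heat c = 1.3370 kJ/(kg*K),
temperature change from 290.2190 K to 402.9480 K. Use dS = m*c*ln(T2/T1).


T2/T1 = 1.3884
ln(T2/T1) = 0.3282
dS = 15.7530 * 1.3370 * 0.3282 = 6.9119 kJ/K

6.9119 kJ/K


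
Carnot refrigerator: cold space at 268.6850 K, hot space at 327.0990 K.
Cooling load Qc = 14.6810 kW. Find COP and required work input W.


COP = 268.6850 / 58.4140 = 4.5997
W = 14.6810 / 4.5997 = 3.1918 kW

COP = 4.5997, W = 3.1918 kW


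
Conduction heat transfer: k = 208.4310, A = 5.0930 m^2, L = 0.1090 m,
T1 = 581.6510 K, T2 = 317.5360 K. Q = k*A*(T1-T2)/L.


dT = 264.1150 K
Q = 208.4310 * 5.0930 * 264.1150 / 0.1090 = 2572187.1092 W

2572187.1092 W


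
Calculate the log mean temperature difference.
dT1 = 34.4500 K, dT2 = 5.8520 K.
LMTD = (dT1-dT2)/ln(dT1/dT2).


dT1/dT2 = 5.8869
ln(dT1/dT2) = 1.7727
LMTD = 28.5980 / 1.7727 = 16.1322 K

16.1322 K


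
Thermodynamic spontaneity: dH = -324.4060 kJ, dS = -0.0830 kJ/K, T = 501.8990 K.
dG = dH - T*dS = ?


T*dS = 501.8990 * -0.0830 = -41.6576 kJ
dG = -324.4060 + 41.6576 = -282.7484 kJ (spontaneous)

dG = -282.7484 kJ, spontaneous


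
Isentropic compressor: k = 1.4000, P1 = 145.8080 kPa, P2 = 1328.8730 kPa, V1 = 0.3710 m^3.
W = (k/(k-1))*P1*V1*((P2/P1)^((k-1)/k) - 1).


(k-1)/k = 0.2857
(P2/P1)^exp = 1.8802
W = 3.5000 * 145.8080 * 0.3710 * (1.8802 - 1) = 166.6469 kJ

166.6469 kJ


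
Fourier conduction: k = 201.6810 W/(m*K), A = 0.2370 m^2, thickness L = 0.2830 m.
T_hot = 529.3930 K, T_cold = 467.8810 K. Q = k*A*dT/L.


dT = 61.5120 K
Q = 201.6810 * 0.2370 * 61.5120 / 0.2830 = 10389.3109 W

10389.3109 W


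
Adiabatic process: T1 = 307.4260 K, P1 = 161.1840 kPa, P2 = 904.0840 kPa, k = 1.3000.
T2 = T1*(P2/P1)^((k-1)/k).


(k-1)/k = 0.2308
(P2/P1)^exp = 1.4887
T2 = 307.4260 * 1.4887 = 457.6786 K

457.6786 K


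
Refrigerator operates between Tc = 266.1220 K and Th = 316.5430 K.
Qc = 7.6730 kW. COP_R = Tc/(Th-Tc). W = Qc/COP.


COP = 266.1220 / 50.4210 = 5.2780
W = 7.6730 / 5.2780 = 1.4538 kW

COP = 5.2780, W = 1.4538 kW


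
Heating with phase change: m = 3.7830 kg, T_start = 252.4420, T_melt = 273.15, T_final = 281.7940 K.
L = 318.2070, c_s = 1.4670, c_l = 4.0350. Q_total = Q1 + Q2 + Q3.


Q1 (sensible, solid) = 3.7830 * 1.4670 * 20.7080 = 114.9224 kJ
Q2 (latent) = 3.7830 * 318.2070 = 1203.7771 kJ
Q3 (sensible, liquid) = 3.7830 * 4.0350 * 8.6440 = 131.9455 kJ
Q_total = 1450.6450 kJ

1450.6450 kJ


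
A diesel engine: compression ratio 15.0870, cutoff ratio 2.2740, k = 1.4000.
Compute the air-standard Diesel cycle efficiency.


r^(k-1) = 2.9610
rc^k = 3.1587
eta = 0.5913 = 59.1256%

59.1256%


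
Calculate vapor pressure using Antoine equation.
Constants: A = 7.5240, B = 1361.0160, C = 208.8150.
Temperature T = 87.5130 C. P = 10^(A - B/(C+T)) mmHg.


C+T = 296.3280
B/(C+T) = 4.5929
log10(P) = 7.5240 - 4.5929 = 2.9311
P = 10^2.9311 = 853.2228 mmHg

853.2228 mmHg


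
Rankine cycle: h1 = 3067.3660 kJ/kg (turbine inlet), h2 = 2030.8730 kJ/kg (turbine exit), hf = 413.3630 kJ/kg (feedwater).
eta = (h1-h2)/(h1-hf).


W = 1036.4930 kJ/kg
Q_in = 2654.0030 kJ/kg
eta = 0.3905 = 39.0539%

eta = 39.0539%


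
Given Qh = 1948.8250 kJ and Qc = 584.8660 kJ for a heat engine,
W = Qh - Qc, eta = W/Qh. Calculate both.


W = 1948.8250 - 584.8660 = 1363.9590 kJ
eta = 1363.9590 / 1948.8250 = 0.6999 = 69.9888%

W = 1363.9590 kJ, eta = 69.9888%


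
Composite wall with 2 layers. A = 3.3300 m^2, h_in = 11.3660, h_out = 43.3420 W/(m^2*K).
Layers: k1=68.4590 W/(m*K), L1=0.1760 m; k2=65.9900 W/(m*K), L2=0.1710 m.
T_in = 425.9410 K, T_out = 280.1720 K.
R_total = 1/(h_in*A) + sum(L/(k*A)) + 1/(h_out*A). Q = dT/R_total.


R_conv_in = 1/(11.3660*3.3300) = 0.0264
R_1 = 0.1760/(68.4590*3.3300) = 0.0008
R_2 = 0.1710/(65.9900*3.3300) = 0.0008
R_conv_out = 1/(43.3420*3.3300) = 0.0069
R_total = 0.0349 K/W
Q = 145.7690 / 0.0349 = 4176.7912 W

R_total = 0.0349 K/W, Q = 4176.7912 W


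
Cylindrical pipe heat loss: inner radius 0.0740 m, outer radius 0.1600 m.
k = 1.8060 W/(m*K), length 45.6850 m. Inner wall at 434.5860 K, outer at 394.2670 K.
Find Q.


dT = 40.3190 K
ln(ro/ri) = 0.7711
Q = 2*pi*1.8060*45.6850*40.3190 / 0.7711 = 27105.9966 W

27105.9966 W


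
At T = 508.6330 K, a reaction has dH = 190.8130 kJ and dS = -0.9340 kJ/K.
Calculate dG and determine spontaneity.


T*dS = 508.6330 * -0.9340 = -475.0632 kJ
dG = 190.8130 + 475.0632 = 665.8762 kJ (non-spontaneous)

dG = 665.8762 kJ, non-spontaneous


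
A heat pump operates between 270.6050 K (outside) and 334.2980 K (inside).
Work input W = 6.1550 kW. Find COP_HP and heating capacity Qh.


COP = 334.2980 / 63.6930 = 5.2486
Qh = 5.2486 * 6.1550 = 32.3050 kW

COP = 5.2486, Qh = 32.3050 kW


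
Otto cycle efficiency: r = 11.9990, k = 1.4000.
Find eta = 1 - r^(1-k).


r^(k-1) = 2.7018
eta = 1 - 1/2.7018 = 0.6299 = 62.9880%

62.9880%


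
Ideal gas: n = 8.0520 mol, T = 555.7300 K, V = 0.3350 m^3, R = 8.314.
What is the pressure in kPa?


P = nRT/V = 8.0520 * 8.314 * 555.7300 / 0.3350
= 37202.9714 / 0.3350 = 111053.6460 Pa = 111.0536 kPa

111.0536 kPa


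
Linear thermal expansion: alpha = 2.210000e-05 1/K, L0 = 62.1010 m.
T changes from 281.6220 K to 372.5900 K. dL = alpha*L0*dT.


dT = 90.9680 K
dL = 2.210000e-05 * 62.1010 * 90.9680 = 0.124847 m
L_final = 62.225847 m

dL = 0.124847 m


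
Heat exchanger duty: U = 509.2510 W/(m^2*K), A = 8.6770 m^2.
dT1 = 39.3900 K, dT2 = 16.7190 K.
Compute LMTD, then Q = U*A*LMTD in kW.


LMTD = 26.4550 K
Q = 509.2510 * 8.6770 * 26.4550 = 116898.3772 W = 116.8984 kW

116.8984 kW


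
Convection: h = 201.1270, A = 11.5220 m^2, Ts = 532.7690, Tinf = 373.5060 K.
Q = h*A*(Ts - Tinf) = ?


dT = 159.2630 K
Q = 201.1270 * 11.5220 * 159.2630 = 369073.7341 W

369073.7341 W


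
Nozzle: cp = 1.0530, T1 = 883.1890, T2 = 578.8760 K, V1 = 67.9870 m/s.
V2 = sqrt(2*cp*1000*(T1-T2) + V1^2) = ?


dT = 304.3130 K
2*cp*1000*dT = 640883.1780
V1^2 = 4622.2322
V2 = sqrt(645505.4102) = 803.4335 m/s

803.4335 m/s


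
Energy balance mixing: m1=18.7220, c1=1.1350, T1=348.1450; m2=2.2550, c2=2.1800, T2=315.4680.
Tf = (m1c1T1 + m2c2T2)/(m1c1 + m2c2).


num = 8948.7059
den = 26.1654
Tf = 342.0057 K

342.0057 K


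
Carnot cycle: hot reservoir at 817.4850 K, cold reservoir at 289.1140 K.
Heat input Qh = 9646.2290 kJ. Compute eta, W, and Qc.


eta = 1 - 289.1140/817.4850 = 0.6463
W = 0.6463 * 9646.2290 = 6234.7170 kJ
Qc = 9646.2290 - 6234.7170 = 3411.5120 kJ

eta = 64.6337%, W = 6234.7170 kJ, Qc = 3411.5120 kJ


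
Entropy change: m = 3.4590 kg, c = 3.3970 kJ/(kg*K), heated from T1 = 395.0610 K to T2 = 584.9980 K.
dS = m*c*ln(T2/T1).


T2/T1 = 1.4808
ln(T2/T1) = 0.3926
dS = 3.4590 * 3.3970 * 0.3926 = 4.6128 kJ/K

4.6128 kJ/K


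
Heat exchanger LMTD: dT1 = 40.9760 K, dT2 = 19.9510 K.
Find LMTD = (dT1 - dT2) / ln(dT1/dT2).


dT1/dT2 = 2.0538
ln(dT1/dT2) = 0.7197
LMTD = 21.0250 / 0.7197 = 29.2133 K

29.2133 K


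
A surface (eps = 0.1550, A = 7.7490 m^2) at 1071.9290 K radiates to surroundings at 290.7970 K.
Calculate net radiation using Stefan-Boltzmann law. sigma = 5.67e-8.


T^4 = 1.3203e+12
Tsurr^4 = 7.1509e+09
Q = 0.1550 * 5.67e-8 * 7.7490 * 1.3131e+12 = 89426.4264 W

89426.4264 W


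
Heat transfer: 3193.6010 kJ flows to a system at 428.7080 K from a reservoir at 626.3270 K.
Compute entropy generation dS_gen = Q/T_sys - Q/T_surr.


dS_sys = 3193.6010/428.7080 = 7.4494 kJ/K
dS_surr = -3193.6010/626.3270 = -5.0989 kJ/K
dS_gen = 7.4494 - 5.0989 = 2.3504 kJ/K (irreversible)

dS_gen = 2.3504 kJ/K, irreversible


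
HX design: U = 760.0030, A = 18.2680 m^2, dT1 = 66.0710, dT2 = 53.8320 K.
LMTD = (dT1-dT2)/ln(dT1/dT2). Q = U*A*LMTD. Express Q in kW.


LMTD = 59.7427 K
Q = 760.0030 * 18.2680 * 59.7427 = 829451.8589 W = 829.4519 kW

829.4519 kW


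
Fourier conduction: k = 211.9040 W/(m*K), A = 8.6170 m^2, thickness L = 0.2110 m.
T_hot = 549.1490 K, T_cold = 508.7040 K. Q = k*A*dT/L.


dT = 40.4450 K
Q = 211.9040 * 8.6170 * 40.4450 / 0.2110 = 350007.7269 W

350007.7269 W


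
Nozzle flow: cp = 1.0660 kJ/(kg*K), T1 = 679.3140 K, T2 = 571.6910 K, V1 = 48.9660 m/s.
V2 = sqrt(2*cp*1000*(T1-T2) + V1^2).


dT = 107.6230 K
2*cp*1000*dT = 229452.2360
V1^2 = 2397.6692
V2 = sqrt(231849.9052) = 481.5079 m/s

481.5079 m/s


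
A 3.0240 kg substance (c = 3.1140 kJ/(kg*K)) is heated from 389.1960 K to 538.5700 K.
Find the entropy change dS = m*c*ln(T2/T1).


T2/T1 = 1.3838
ln(T2/T1) = 0.3248
dS = 3.0240 * 3.1140 * 0.3248 = 3.0589 kJ/K

3.0589 kJ/K


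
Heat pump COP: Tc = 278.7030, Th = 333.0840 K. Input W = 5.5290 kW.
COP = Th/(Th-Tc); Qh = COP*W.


COP = 333.0840 / 54.3810 = 6.1250
Qh = 6.1250 * 5.5290 = 33.8652 kW

COP = 6.1250, Qh = 33.8652 kW


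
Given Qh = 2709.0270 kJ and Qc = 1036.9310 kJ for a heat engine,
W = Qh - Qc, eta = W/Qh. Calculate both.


W = 2709.0270 - 1036.9310 = 1672.0960 kJ
eta = 1672.0960 / 2709.0270 = 0.6172 = 61.7231%

W = 1672.0960 kJ, eta = 61.7231%


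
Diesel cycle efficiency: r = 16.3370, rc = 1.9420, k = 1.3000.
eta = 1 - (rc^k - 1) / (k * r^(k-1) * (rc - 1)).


r^(k-1) = 2.3118
rc^k = 2.3699
eta = 0.5161 = 51.6126%

51.6126%


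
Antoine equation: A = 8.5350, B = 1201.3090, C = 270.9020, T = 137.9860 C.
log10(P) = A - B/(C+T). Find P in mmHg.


C+T = 408.8880
B/(C+T) = 2.9380
log10(P) = 8.5350 - 2.9380 = 5.5970
P = 10^5.5970 = 395375.4013 mmHg

395375.4013 mmHg


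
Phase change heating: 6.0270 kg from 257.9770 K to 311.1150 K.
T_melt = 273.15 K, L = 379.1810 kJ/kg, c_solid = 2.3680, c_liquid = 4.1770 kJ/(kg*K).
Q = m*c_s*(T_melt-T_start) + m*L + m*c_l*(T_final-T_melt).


Q1 (sensible, solid) = 6.0270 * 2.3680 * 15.1730 = 216.5481 kJ
Q2 (latent) = 6.0270 * 379.1810 = 2285.3239 kJ
Q3 (sensible, liquid) = 6.0270 * 4.1770 * 37.9650 = 955.7605 kJ
Q_total = 3457.6325 kJ

3457.6325 kJ


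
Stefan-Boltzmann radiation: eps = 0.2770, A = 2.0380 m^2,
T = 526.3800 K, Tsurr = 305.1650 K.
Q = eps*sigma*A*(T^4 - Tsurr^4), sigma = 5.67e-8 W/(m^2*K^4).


T^4 = 7.6771e+10
Tsurr^4 = 8.6724e+09
Q = 0.2770 * 5.67e-8 * 2.0380 * 6.8099e+10 = 2179.7446 W

2179.7446 W


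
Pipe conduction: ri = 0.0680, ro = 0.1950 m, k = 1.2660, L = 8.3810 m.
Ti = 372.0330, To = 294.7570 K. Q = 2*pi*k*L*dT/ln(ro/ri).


dT = 77.2760 K
ln(ro/ri) = 1.0535
Q = 2*pi*1.2660*8.3810*77.2760 / 1.0535 = 4890.1577 W

4890.1577 W


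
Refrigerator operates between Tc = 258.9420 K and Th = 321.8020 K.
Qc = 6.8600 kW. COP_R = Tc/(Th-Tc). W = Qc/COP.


COP = 258.9420 / 62.8600 = 4.1193
W = 6.8600 / 4.1193 = 1.6653 kW

COP = 4.1193, W = 1.6653 kW


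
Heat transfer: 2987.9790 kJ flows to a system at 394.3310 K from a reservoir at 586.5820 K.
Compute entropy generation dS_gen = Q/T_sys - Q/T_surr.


dS_sys = 2987.9790/394.3310 = 7.5773 kJ/K
dS_surr = -2987.9790/586.5820 = -5.0939 kJ/K
dS_gen = 7.5773 - 5.0939 = 2.4835 kJ/K (irreversible)

dS_gen = 2.4835 kJ/K, irreversible


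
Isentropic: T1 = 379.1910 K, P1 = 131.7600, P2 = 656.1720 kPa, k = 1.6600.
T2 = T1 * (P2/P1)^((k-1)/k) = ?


(k-1)/k = 0.3976
(P2/P1)^exp = 1.8933
T2 = 379.1910 * 1.8933 = 717.9126 K

717.9126 K


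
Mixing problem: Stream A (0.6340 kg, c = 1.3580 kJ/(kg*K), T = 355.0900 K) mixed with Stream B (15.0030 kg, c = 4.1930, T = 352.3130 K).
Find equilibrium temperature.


num = 22468.8804
den = 63.7686
Tf = 352.3505 K

352.3505 K


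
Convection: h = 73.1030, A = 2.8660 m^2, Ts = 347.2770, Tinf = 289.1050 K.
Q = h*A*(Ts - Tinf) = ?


dT = 58.1720 K
Q = 73.1030 * 2.8660 * 58.1720 = 12187.8018 W

12187.8018 W


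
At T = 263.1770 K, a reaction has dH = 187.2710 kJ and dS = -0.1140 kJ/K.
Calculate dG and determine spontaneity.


T*dS = 263.1770 * -0.1140 = -30.0022 kJ
dG = 187.2710 + 30.0022 = 217.2732 kJ (non-spontaneous)

dG = 217.2732 kJ, non-spontaneous


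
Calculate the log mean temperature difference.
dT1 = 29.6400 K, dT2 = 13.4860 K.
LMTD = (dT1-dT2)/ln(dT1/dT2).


dT1/dT2 = 2.1978
ln(dT1/dT2) = 0.7875
LMTD = 16.1540 / 0.7875 = 20.5137 K

20.5137 K


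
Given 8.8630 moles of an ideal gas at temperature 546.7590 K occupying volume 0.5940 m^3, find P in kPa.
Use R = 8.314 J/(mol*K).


P = nRT/V = 8.8630 * 8.314 * 546.7590 / 0.5940
= 40289.0206 / 0.5940 = 67826.6340 Pa = 67.8266 kPa

67.8266 kPa


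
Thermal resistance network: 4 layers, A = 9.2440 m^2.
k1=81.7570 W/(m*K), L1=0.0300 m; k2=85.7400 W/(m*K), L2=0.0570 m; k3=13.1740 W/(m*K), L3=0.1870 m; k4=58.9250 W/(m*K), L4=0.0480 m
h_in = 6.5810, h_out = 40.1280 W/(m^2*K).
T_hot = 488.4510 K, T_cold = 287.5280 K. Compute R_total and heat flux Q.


R_conv_in = 1/(6.5810*9.2440) = 0.0164
R_1 = 0.0300/(81.7570*9.2440) = 3.9695e-05
R_2 = 0.0570/(85.7400*9.2440) = 7.1917e-05
R_3 = 0.1870/(13.1740*9.2440) = 0.0015
R_4 = 0.0480/(58.9250*9.2440) = 8.8121e-05
R_conv_out = 1/(40.1280*9.2440) = 0.0027
R_total = 0.0209 K/W
Q = 200.9230 / 0.0209 = 9627.7826 W

R_total = 0.0209 K/W, Q = 9627.7826 W


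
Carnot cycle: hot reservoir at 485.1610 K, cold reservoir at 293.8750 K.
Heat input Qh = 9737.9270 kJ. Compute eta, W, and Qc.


eta = 1 - 293.8750/485.1610 = 0.3943
W = 0.3943 * 9737.9270 = 3839.4040 kJ
Qc = 9737.9270 - 3839.4040 = 5898.5230 kJ

eta = 39.4273%, W = 3839.4040 kJ, Qc = 5898.5230 kJ


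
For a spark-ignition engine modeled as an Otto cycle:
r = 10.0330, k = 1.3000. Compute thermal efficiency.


r^(k-1) = 1.9972
eta = 1 - 1/1.9972 = 0.4993 = 49.9308%

49.9308%


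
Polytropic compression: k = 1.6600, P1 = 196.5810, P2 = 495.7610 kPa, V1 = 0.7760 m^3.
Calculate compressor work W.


(k-1)/k = 0.3976
(P2/P1)^exp = 1.4445
W = 2.5152 * 196.5810 * 0.7760 * (1.4445 - 1) = 170.5537 kJ

170.5537 kJ


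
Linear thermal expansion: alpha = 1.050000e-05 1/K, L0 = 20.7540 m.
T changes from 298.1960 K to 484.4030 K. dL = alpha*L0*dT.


dT = 186.2070 K
dL = 1.050000e-05 * 20.7540 * 186.2070 = 0.040578 m
L_final = 20.794578 m

dL = 0.040578 m


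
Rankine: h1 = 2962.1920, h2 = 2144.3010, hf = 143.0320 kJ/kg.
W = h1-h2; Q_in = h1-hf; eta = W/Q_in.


W = 817.8910 kJ/kg
Q_in = 2819.1600 kJ/kg
eta = 0.2901 = 29.0119%

eta = 29.0119%


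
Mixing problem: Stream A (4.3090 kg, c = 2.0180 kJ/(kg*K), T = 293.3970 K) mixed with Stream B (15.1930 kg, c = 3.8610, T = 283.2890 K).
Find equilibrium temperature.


num = 19169.0336
den = 67.3557
Tf = 284.5939 K

284.5939 K


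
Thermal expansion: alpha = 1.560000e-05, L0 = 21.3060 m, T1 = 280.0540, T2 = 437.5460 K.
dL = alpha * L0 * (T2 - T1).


dT = 157.4920 K
dL = 1.560000e-05 * 21.3060 * 157.4920 = 0.052346 m
L_final = 21.358346 m

dL = 0.052346 m


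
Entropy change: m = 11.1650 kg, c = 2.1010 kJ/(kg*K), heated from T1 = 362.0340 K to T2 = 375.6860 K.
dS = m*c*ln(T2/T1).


T2/T1 = 1.0377
ln(T2/T1) = 0.0370
dS = 11.1650 * 2.1010 * 0.0370 = 0.8683 kJ/K

0.8683 kJ/K


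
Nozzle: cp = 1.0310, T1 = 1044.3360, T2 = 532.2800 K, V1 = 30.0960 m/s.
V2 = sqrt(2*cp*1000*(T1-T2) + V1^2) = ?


dT = 512.0560 K
2*cp*1000*dT = 1055859.4720
V1^2 = 905.7692
V2 = sqrt(1056765.2412) = 1027.9909 m/s

1027.9909 m/s


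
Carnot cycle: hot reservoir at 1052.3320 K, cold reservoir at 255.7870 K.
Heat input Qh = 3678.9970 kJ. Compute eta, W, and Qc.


eta = 1 - 255.7870/1052.3320 = 0.7569
W = 0.7569 * 3678.9970 = 2784.7549 kJ
Qc = 3678.9970 - 2784.7549 = 894.2421 kJ

eta = 75.6933%, W = 2784.7549 kJ, Qc = 894.2421 kJ


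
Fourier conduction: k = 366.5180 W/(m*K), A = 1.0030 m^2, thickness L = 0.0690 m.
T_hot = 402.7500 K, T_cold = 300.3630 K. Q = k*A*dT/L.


dT = 102.3870 K
Q = 366.5180 * 1.0030 * 102.3870 / 0.0690 = 545496.5000 W

545496.5000 W


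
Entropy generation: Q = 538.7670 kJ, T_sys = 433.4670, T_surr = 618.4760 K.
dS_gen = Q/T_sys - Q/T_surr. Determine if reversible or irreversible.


dS_sys = 538.7670/433.4670 = 1.2429 kJ/K
dS_surr = -538.7670/618.4760 = -0.8711 kJ/K
dS_gen = 1.2429 - 0.8711 = 0.3718 kJ/K (irreversible)

dS_gen = 0.3718 kJ/K, irreversible


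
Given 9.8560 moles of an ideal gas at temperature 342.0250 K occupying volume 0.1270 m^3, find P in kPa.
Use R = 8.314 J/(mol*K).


P = nRT/V = 9.8560 * 8.314 * 342.0250 / 0.1270
= 28026.4807 / 0.1270 = 220680.9504 Pa = 220.6810 kPa

220.6810 kPa


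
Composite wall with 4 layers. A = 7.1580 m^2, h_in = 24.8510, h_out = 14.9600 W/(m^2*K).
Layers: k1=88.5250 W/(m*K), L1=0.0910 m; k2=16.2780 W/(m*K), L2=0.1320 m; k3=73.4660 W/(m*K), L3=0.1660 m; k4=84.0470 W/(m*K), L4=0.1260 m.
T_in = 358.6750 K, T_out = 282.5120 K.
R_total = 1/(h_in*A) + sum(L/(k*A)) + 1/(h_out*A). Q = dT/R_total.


R_conv_in = 1/(24.8510*7.1580) = 0.0056
R_1 = 0.0910/(88.5250*7.1580) = 0.0001
R_2 = 0.1320/(16.2780*7.1580) = 0.0011
R_3 = 0.1660/(73.4660*7.1580) = 0.0003
R_4 = 0.1260/(84.0470*7.1580) = 0.0002
R_conv_out = 1/(14.9600*7.1580) = 0.0093
R_total = 0.0168 K/W
Q = 76.1630 / 0.0168 = 4543.8605 W

R_total = 0.0168 K/W, Q = 4543.8605 W


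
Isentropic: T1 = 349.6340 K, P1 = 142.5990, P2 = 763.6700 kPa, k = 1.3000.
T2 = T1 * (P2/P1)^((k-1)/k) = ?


(k-1)/k = 0.2308
(P2/P1)^exp = 1.4729
T2 = 349.6340 * 1.4729 = 514.9864 K

514.9864 K


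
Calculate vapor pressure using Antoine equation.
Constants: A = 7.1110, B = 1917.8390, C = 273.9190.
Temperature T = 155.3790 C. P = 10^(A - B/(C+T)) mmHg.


C+T = 429.2980
B/(C+T) = 4.4674
log10(P) = 7.1110 - 4.4674 = 2.6436
P = 10^2.6436 = 440.1655 mmHg

440.1655 mmHg


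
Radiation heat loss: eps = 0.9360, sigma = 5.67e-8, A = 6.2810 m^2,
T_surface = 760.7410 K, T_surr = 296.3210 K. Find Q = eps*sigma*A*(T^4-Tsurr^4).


T^4 = 3.3492e+11
Tsurr^4 = 7.7099e+09
Q = 0.9360 * 5.67e-8 * 6.2810 * 3.2721e+11 = 109073.8731 W

109073.8731 W


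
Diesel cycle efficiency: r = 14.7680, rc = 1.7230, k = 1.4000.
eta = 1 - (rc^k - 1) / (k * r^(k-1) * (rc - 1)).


r^(k-1) = 2.9358
rc^k = 2.1419
eta = 0.6157 = 61.5733%

61.5733%


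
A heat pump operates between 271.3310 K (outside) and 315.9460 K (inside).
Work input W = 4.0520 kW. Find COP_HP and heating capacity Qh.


COP = 315.9460 / 44.6150 = 7.0816
Qh = 7.0816 * 4.0520 = 28.6947 kW

COP = 7.0816, Qh = 28.6947 kW


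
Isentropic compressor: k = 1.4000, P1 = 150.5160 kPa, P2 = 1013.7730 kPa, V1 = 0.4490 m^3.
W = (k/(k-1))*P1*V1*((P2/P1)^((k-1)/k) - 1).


(k-1)/k = 0.2857
(P2/P1)^exp = 1.7245
W = 3.5000 * 150.5160 * 0.4490 * (1.7245 - 1) = 171.3801 kJ

171.3801 kJ


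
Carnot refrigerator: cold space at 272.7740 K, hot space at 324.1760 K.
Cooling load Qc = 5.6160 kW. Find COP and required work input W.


COP = 272.7740 / 51.4020 = 5.3067
W = 5.6160 / 5.3067 = 1.0583 kW

COP = 5.3067, W = 1.0583 kW


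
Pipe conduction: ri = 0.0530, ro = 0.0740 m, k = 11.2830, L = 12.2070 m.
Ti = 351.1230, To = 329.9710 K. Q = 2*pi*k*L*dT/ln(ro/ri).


dT = 21.1520 K
ln(ro/ri) = 0.3338
Q = 2*pi*11.2830*12.2070*21.1520 / 0.3338 = 54842.0150 W

54842.0150 W


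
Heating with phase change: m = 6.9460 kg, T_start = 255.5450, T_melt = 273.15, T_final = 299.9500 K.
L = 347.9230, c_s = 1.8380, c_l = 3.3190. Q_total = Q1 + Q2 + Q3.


Q1 (sensible, solid) = 6.9460 * 1.8380 * 17.6050 = 224.7586 kJ
Q2 (latent) = 6.9460 * 347.9230 = 2416.6732 kJ
Q3 (sensible, liquid) = 6.9460 * 3.3190 * 26.8000 = 617.8411 kJ
Q_total = 3259.2729 kJ

3259.2729 kJ


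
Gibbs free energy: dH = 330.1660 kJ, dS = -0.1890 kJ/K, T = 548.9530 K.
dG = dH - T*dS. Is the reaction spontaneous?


T*dS = 548.9530 * -0.1890 = -103.7521 kJ
dG = 330.1660 + 103.7521 = 433.9181 kJ (non-spontaneous)

dG = 433.9181 kJ, non-spontaneous


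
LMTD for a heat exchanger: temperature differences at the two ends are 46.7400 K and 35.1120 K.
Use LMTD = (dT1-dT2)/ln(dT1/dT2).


dT1/dT2 = 1.3312
ln(dT1/dT2) = 0.2861
LMTD = 11.6280 / 0.2861 = 40.6492 K

40.6492 K


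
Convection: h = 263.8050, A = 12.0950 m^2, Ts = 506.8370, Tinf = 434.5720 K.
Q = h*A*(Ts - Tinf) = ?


dT = 72.2650 K
Q = 263.8050 * 12.0950 * 72.2650 = 230577.4874 W

230577.4874 W


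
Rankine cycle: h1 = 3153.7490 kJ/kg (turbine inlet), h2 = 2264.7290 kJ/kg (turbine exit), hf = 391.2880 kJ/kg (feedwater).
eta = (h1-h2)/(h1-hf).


W = 889.0200 kJ/kg
Q_in = 2762.4610 kJ/kg
eta = 0.3218 = 32.1822%

eta = 32.1822%


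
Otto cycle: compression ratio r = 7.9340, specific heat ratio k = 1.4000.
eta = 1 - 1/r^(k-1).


r^(k-1) = 2.2898
eta = 1 - 1/2.2898 = 0.5633 = 56.3280%

56.3280%


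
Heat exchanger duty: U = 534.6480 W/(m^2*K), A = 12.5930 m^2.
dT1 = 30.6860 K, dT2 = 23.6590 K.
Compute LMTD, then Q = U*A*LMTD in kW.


LMTD = 27.0204 K
Q = 534.6480 * 12.5930 * 27.0204 = 181923.4353 W = 181.9234 kW

181.9234 kW


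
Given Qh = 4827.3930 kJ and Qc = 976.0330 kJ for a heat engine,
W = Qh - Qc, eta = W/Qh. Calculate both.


W = 4827.3930 - 976.0330 = 3851.3600 kJ
eta = 3851.3600 / 4827.3930 = 0.7978 = 79.7814%

W = 3851.3600 kJ, eta = 79.7814%


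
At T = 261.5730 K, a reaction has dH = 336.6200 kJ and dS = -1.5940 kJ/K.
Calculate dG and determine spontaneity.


T*dS = 261.5730 * -1.5940 = -416.9474 kJ
dG = 336.6200 + 416.9474 = 753.5674 kJ (non-spontaneous)

dG = 753.5674 kJ, non-spontaneous


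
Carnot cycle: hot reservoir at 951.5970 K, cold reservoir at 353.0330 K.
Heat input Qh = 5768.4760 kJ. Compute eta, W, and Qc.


eta = 1 - 353.0330/951.5970 = 0.6290
W = 0.6290 * 5768.4760 = 3628.4289 kJ
Qc = 5768.4760 - 3628.4289 = 2140.0471 kJ

eta = 62.9010%, W = 3628.4289 kJ, Qc = 2140.0471 kJ


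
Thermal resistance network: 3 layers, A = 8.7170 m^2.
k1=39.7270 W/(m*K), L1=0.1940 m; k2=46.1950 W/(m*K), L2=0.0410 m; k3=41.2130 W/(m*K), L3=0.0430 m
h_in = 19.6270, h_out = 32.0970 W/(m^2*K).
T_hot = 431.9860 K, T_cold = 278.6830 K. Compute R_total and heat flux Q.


R_conv_in = 1/(19.6270*8.7170) = 0.0058
R_1 = 0.1940/(39.7270*8.7170) = 0.0006
R_2 = 0.0410/(46.1950*8.7170) = 0.0001
R_3 = 0.0430/(41.2130*8.7170) = 0.0001
R_conv_out = 1/(32.0970*8.7170) = 0.0036
R_total = 0.0102 K/W
Q = 153.3030 / 0.0102 = 15028.5883 W

R_total = 0.0102 K/W, Q = 15028.5883 W


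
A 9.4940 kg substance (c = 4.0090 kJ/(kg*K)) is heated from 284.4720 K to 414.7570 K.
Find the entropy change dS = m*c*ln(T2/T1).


T2/T1 = 1.4580
ln(T2/T1) = 0.3771
dS = 9.4940 * 4.0090 * 0.3771 = 14.3514 kJ/K

14.3514 kJ/K


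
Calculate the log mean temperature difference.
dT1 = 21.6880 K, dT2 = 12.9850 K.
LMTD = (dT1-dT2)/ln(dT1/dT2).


dT1/dT2 = 1.6702
ln(dT1/dT2) = 0.5130
LMTD = 8.7030 / 0.5130 = 16.9661 K

16.9661 K


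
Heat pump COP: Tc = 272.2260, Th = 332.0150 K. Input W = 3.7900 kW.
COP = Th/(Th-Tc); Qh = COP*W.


COP = 332.0150 / 59.7890 = 5.5531
Qh = 5.5531 * 3.7900 = 21.0463 kW

COP = 5.5531, Qh = 21.0463 kW


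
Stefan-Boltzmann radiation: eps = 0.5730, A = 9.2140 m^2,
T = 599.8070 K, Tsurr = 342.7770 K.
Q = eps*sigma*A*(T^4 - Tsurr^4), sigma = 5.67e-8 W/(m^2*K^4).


T^4 = 1.2943e+11
Tsurr^4 = 1.3805e+10
Q = 0.5730 * 5.67e-8 * 9.2140 * 1.1563e+11 = 34613.7704 W

34613.7704 W


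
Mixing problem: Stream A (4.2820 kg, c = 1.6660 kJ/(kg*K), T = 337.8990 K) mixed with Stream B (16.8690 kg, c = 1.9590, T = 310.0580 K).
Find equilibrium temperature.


num = 12656.7996
den = 40.1802
Tf = 315.0010 K

315.0010 K


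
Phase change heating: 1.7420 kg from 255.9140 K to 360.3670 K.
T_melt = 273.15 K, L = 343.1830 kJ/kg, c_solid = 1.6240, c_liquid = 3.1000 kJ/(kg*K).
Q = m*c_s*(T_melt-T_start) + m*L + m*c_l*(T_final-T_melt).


Q1 (sensible, solid) = 1.7420 * 1.6240 * 17.2360 = 48.7608 kJ
Q2 (latent) = 1.7420 * 343.1830 = 597.8248 kJ
Q3 (sensible, liquid) = 1.7420 * 3.1000 * 87.2170 = 470.9892 kJ
Q_total = 1117.5748 kJ

1117.5748 kJ


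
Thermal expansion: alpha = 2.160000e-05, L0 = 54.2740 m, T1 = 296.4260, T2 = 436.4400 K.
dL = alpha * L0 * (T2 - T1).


dT = 140.0140 K
dL = 2.160000e-05 * 54.2740 * 140.0140 = 0.164141 m
L_final = 54.438141 m

dL = 0.164141 m


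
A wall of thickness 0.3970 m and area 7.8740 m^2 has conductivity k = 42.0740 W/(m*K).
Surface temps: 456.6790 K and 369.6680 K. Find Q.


dT = 87.0110 K
Q = 42.0740 * 7.8740 * 87.0110 / 0.3970 = 72609.4030 W

72609.4030 W


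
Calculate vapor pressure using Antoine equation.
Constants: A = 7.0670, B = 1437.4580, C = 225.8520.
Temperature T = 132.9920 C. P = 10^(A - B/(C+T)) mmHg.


C+T = 358.8440
B/(C+T) = 4.0058
log10(P) = 7.0670 - 4.0058 = 3.0612
P = 10^3.0612 = 1151.3253 mmHg

1151.3253 mmHg


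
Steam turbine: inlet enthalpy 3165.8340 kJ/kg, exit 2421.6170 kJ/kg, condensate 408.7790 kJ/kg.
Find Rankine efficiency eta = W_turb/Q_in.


W = 744.2170 kJ/kg
Q_in = 2757.0550 kJ/kg
eta = 0.2699 = 26.9932%

eta = 26.9932%


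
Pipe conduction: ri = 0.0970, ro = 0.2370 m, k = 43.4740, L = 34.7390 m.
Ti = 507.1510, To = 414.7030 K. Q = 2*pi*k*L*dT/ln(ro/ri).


dT = 92.4480 K
ln(ro/ri) = 0.8933
Q = 2*pi*43.4740*34.7390*92.4480 / 0.8933 = 981980.9609 W

981980.9609 W


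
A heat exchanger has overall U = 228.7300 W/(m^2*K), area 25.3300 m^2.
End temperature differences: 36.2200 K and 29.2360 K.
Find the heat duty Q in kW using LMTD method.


LMTD = 32.6034 K
Q = 228.7300 * 25.3300 * 32.6034 = 188895.4689 W = 188.8955 kW

188.8955 kW


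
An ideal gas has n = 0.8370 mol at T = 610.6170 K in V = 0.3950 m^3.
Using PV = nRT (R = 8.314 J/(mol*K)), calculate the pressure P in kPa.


P = nRT/V = 0.8370 * 8.314 * 610.6170 / 0.3950
= 4249.1726 / 0.3950 = 10757.3989 Pa = 10.7574 kPa

10.7574 kPa
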